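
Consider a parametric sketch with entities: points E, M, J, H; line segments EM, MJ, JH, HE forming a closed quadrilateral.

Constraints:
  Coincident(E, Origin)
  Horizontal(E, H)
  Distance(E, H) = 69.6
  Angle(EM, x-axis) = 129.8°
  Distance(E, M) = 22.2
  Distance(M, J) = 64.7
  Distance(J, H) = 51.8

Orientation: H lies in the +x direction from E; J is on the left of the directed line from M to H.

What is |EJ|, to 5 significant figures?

63.071

Checks: |MJ| = 64.70 ✓; |JH| = 51.80 ✓.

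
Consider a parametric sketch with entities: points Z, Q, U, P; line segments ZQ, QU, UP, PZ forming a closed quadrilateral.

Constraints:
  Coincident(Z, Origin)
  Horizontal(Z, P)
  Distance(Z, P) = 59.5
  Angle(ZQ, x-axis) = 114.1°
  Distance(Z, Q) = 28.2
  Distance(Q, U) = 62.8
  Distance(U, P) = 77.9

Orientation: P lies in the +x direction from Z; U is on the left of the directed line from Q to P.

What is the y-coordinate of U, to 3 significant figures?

72.3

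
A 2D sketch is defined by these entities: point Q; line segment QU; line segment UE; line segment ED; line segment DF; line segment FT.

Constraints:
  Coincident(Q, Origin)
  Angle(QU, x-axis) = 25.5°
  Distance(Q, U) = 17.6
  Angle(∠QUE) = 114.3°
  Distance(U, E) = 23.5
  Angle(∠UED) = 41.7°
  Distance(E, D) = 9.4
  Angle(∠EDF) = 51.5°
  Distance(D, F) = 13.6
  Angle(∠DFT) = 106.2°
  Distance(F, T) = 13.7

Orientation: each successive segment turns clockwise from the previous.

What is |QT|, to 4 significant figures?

45.47

∠EDF = 51.5° gives DF at 53.00° from the x-axis; with |DF| = 13.6, F = (32.62, 3.024). ∠DFT = 106.2° gives FT at -20.80° from the x-axis; with |FT| = 13.7, T = (45.43, -1.841). Then |QT| = |T − Q| = 45.47.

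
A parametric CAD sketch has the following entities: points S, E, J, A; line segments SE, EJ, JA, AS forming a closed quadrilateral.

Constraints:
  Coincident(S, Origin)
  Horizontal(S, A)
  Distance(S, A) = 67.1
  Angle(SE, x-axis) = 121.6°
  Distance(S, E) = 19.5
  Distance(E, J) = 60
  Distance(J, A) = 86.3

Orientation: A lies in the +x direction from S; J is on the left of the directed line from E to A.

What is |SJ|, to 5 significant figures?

72.152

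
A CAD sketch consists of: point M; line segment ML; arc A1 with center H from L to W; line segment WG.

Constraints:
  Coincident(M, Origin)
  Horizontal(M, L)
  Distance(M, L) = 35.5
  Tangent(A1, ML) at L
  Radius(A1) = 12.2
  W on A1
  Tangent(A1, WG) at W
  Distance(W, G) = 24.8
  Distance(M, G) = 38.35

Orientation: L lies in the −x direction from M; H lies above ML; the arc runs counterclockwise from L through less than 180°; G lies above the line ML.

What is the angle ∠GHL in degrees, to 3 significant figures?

141°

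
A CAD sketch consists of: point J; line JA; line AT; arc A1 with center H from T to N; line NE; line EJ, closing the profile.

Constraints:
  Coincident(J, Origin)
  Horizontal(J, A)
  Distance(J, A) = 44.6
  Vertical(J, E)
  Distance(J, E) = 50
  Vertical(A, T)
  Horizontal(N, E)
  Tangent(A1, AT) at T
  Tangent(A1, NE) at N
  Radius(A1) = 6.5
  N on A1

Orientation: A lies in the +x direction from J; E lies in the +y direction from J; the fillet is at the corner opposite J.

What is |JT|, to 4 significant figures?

62.30

J is at the origin; JA is horizontal with |JA| = 44.6 and A on the +x side, so A = (44.60, 0.000). JE is vertical with |JE| = 50.0 and E on the +y side, so E = (0.000, 50.00). The virtual corner opposite J is at (44.60, 50.00). The tangent condition forces HT to be normal to AT and the tangent condition forces HN to be normal to NE, with radius 6.5, so the center H sits 6.5 in from both sides at H = (38.10, 43.50). That places the tangent points at T = (44.60, 43.50) on AT and N = (38.10, 50.00) on NE. Then |JT| = |T − J| = 62.30.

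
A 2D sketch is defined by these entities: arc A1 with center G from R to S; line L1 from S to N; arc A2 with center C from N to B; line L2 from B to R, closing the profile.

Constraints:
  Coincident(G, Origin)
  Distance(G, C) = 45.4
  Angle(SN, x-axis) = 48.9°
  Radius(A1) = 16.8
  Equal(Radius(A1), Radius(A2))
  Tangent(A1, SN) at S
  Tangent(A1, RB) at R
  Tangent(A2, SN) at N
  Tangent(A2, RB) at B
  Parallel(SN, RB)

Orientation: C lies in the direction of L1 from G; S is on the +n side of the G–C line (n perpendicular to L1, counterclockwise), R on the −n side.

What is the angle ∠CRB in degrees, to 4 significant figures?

20.31°

The slot axis is L1's direction at 48.9°, so u = (cos 48.9°, sin 48.9°) = (0.6574, 0.7536) and n = (−sin 48.9°, cos 48.9°) = (-0.7536, 0.6574). G is at the origin and C lies 45.4 along u from G, so C = 45.4·u = (29.84, 34.21). Tangency of A1 to both parallel lines with radius 16.8 puts S and R at G ± 16.8·n: S = (-12.66, 11.04), R = (12.66, -11.04). Equal radii place N and B the same way about C: N = C + 16.8·n = (17.18, 45.26), B = C − 16.8·n = (42.50, 23.17). Then cos ∠CRB = RC·RB / (|RC||RB|), giving 20.31°.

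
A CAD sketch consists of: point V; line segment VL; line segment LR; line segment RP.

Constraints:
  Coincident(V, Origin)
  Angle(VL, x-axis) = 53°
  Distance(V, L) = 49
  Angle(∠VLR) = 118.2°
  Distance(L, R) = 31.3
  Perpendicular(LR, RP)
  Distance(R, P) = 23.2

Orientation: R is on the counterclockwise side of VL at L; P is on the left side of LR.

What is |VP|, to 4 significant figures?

58.01

V is at the origin; VL runs at 53.0° with length 49.0, so L = 49.0·(cos 53.0°, sin 53.0°) = (29.49, 39.13). ∠VLR = 118.2°, so LR runs at 53.0° + (180° − 118.2°) = 114.8° from the x-axis; with |LR| = 31.3, R = L + 31.3·(cos 114.8°, sin 114.8°) = (16.36, 67.55). LR ⟂ RP; with |RP| = 23.2 on the left of LR, P = R + 23.2·(-0.9078, -0.4195) = (-4.700, 57.82). Then |VP| = |P − V| = 58.01.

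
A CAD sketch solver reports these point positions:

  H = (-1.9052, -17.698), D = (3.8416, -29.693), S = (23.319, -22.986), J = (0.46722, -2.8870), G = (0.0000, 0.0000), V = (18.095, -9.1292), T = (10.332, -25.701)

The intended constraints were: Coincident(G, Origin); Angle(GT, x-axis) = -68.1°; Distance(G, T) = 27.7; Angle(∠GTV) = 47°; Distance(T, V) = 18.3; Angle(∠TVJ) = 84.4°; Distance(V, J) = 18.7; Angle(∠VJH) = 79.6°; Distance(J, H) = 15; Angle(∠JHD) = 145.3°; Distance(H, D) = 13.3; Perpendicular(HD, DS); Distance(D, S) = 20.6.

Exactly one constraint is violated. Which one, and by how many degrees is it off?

Perpendicular(HD, DS) — off by 6.60°.

G = (0.00, 0.00) ✓; GT at -68.10° ✓; |GT| = 27.70 ✓; ∠GTV = 47.00° ✓; |TV| = 18.30 ✓; ∠TVJ = 84.40° ✓; |VJ| = 18.70 ✓; ∠VJH = 79.60° ✓; |JH| = 15.00 ✓; ∠JHD = 145.3° ✓; |HD| = 13.30 ✓; ∠(HD, DS) = 83.40° ✗; |DS| = 20.60 ✓.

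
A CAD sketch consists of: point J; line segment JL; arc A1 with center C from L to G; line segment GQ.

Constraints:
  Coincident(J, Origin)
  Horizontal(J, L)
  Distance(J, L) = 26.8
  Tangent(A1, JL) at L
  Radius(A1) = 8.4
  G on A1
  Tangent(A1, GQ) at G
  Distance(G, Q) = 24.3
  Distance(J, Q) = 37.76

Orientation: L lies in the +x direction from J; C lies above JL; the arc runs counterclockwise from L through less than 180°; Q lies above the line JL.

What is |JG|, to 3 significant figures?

36.1

Checks: |CG| = 8.400 ✓; ∠(CG, GQ) = 90.00° ✓; |GQ| = 24.30 ✓; |JQ| = 37.76 ✓.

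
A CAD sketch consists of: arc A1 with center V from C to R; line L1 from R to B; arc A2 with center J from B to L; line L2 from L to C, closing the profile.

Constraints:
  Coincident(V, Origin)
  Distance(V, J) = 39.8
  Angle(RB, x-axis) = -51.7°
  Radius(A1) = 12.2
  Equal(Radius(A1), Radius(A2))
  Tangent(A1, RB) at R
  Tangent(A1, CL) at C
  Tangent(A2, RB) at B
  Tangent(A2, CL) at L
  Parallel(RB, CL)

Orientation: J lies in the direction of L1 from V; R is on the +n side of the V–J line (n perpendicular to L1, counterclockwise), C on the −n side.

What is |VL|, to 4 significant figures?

41.63

Tangency of A1 to both parallel lines with radius 12.2 puts R and C at V ± 12.2·n: R = (9.574, 7.561), C = (-9.574, -7.561). Equal radii place B and L the same way about J: B = J + 12.2·n = (34.24, -23.67), L = J − 12.2·n = (15.09, -38.80). Then |VL| = |L − V| = 41.63.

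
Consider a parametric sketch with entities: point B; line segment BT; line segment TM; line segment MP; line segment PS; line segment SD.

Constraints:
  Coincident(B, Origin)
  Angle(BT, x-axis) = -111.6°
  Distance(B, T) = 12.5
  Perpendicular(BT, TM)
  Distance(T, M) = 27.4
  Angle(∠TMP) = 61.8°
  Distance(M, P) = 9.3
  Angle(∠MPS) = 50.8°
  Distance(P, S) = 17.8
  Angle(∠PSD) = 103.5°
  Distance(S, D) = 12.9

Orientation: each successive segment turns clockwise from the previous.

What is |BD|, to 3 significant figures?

38.9

B is at the origin; BT runs at -111.6° with length 12.5, so T = (-4.60, -11.6). BT is perpendicular to TM, so TM runs at 158°; with |TM| = 27.4, M = (-30.1, -1.54). ∠TMP = 61.8° gives MP at 40.2° from the x-axis; with |MP| = 9.3, P = (-23.0, 4.47). ∠MPS = 50.8° gives PS at -89.0° from the x-axis; with |PS| = 17.8, S = (-22.7, -13.3). ∠PSD = 103.5° gives SD at -166° from the x-axis; with |SD| = 12.9, D = (-35.2, -16.6). Then |BD| = |D − B| = 38.9.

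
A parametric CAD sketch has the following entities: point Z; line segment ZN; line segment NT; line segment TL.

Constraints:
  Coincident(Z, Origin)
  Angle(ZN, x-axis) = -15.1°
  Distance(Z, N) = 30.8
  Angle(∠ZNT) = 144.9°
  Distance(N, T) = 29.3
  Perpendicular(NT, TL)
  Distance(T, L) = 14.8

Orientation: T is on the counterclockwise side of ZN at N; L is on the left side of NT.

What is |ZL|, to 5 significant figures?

54.577

∠ZNT = 144.9°, so NT runs at -15.1° + (180° − 144.9°) = 20.000° from the x-axis; with |NT| = 29.3, T = N + 29.3·(cos 20.000°, sin 20.000°) = (57.270, 1.9977). The perpendicularity gives TL at right angles to NT; with |TL| = 14.8 on the left of NT, L = T + 14.8·(-0.34202, 0.93969) = (52.208, 15.905). Then |ZL| = |L − Z| = 54.577.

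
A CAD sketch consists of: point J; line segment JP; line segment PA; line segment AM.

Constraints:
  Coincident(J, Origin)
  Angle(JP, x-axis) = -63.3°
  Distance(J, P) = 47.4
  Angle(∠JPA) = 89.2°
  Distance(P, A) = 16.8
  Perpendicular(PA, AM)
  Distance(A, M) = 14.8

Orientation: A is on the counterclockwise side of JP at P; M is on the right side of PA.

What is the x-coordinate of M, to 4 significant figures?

43.03

∠JPA = 89.2°, so PA runs at -63.3° + (180° − 89.2°) = 27.50° from the x-axis; with |PA| = 16.8, A = P + 16.8·(cos 27.50°, sin 27.50°) = (36.20, -34.59). The perpendicularity gives AM at right angles to PA; with |AM| = 14.8 on the right of PA, M = A + 14.8·(0.4617, -0.8870) = (43.03, -47.72). So M.x = 43.03.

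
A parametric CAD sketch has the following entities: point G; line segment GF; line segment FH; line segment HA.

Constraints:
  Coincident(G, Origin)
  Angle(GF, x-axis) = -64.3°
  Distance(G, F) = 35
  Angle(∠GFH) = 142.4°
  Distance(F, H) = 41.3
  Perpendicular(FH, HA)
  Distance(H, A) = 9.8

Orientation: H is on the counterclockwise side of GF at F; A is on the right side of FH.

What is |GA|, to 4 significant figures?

75.74

∠GFH = 142.4°, so FH runs at -64.3° + (180° − 142.4°) = -26.70° from the x-axis; with |FH| = 41.3, H = F + 41.3·(cos -26.70°, sin -26.70°) = (52.07, -50.09). FH ⟂ HA; with |HA| = 9.8 on the right of FH, A = H + 9.8·(-0.4493, -0.8934) = (47.67, -58.85). Then |GA| = |A − G| = 75.74.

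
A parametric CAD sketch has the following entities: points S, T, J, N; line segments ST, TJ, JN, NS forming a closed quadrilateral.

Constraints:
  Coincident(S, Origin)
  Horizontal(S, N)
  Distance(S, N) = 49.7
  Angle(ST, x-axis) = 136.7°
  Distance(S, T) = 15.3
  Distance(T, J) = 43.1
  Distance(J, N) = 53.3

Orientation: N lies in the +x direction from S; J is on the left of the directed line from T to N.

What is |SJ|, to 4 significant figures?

46.09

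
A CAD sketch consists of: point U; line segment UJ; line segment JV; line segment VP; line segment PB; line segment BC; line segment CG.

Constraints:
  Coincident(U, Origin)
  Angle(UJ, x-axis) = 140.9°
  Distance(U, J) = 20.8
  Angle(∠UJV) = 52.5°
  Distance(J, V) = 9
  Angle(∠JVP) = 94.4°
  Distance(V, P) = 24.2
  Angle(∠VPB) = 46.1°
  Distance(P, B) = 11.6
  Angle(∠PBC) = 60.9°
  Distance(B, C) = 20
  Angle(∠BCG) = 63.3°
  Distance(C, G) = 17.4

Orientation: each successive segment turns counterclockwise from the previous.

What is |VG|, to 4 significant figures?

28.56

U is at the origin; UJ runs at 140.9° with length 20.8, so J = (-16.14, 13.12). ∠UJV = 52.5° gives JV at -91.60° from the x-axis; with |JV| = 9.0, V = (-16.39, 4.122). ∠JVP = 94.4° gives VP at -6.000° from the x-axis; with |VP| = 24.2, P = (7.674, 1.592). ∠VPB = 46.1° gives PB at 127.9° from the x-axis; with |PB| = 11.6, B = (0.5487, 10.75). ∠PBC = 60.9° gives BC at -113.0° from the x-axis; with |BC| = 20.0, C = (-7.266, -7.665). ∠BCG = 63.3° gives CG at 3.700° from the x-axis; with |CG| = 17.4, G = (10.10, -6.542). Then |VG| = |G − V| = 28.56.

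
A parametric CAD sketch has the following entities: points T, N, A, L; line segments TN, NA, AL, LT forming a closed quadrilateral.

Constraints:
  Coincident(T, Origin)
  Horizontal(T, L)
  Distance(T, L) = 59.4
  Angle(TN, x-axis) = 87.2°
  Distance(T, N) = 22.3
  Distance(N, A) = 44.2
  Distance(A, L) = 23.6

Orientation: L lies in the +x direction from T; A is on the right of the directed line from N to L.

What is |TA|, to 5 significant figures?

36.520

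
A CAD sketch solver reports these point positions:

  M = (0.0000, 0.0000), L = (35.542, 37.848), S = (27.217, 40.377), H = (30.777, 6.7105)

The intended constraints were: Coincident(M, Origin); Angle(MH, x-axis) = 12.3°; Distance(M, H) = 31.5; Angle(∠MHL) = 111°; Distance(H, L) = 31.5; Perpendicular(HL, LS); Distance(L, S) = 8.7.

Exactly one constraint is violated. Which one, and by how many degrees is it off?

Perpendicular(HL, LS) — off by 8.20°.

M = (0.00, 0.00) ✓; MH at 12.30° ✓; |MH| = 31.50 ✓; ∠MHL = 111.0° ✓; |HL| = 31.50 ✓; ∠(HL, LS) = 81.80° ✗; |LS| = 8.701 ✓.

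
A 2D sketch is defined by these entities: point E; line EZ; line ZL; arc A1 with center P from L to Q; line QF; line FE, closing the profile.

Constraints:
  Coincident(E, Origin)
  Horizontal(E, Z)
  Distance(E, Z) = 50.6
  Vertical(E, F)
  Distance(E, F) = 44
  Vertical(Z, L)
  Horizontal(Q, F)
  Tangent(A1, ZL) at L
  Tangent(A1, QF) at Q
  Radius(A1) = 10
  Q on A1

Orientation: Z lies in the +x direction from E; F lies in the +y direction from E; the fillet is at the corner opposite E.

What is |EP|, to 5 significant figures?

52.956

E is at the origin; EZ is horizontal with |EZ| = 50.6 and Z on the +x side, so Z = (50.600, 0.0000). E and F share the same x with |EF| = 44.0 and F on the +y side, so F = (0.0000, 44.000). The virtual corner opposite E is at (50.600, 44.000). The tangent condition forces PL to be normal to ZL and the tangent condition forces PQ to be normal to QF, with radius 10.0, so the center P sits 10.0 in from both sides at P = (40.600, 34.000). Then |EP| = |P − E| = 52.956.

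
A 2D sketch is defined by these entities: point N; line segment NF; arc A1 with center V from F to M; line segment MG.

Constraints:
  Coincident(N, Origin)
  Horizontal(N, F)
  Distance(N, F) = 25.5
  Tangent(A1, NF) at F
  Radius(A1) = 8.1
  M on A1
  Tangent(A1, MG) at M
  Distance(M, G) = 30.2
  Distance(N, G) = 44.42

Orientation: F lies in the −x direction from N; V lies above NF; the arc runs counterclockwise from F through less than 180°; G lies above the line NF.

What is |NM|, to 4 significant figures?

19.68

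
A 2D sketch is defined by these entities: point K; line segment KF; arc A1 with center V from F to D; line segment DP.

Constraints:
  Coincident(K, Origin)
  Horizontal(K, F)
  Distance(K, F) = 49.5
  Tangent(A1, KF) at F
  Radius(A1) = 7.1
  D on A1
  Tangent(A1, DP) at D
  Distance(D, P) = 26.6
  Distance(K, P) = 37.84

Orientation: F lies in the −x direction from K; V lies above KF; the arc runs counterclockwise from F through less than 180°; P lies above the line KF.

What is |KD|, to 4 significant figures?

43.77

K is at the origin; K and F share the same y with |KF| = 49.5 and F on the −x side, so F = (-49.50, 0.000). Since A1 is tangent to KF there, VF ⟂ KF, so V = F + (0, 7.1) = (-49.50, 7.100). Since VD ⟂ DP (tangency), |VP| = √(7.1² + 26.6²) = 27.53 regardless of where D sits on A1. So P lies on both circle(K, 37.84) and circle(V, 27.53); the above-KF intersection is P = (-28.50, 24.90). D is the foot of the tangent from P: D = (-43.67, 3.050).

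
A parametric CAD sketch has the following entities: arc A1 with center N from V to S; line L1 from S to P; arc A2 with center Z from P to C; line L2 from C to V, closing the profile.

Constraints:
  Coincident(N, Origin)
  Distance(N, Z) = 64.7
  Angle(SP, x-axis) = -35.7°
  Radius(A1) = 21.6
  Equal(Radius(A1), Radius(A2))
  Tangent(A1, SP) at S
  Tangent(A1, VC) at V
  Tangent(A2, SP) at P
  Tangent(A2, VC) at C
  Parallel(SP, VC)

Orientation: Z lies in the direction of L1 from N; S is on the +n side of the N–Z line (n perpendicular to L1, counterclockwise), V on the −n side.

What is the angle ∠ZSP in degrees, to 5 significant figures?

18.462°

Tangency of A1 to both parallel lines with radius 21.6 puts S and V at N ± 21.6·n: S = (12.604, 17.541), V = (-12.604, -17.541). Equal radii place P and C the same way about Z: P = Z + 21.6·n = (65.146, -20.214), C = Z − 21.6·n = (39.937, -55.296). Then cos ∠ZSP = SZ·SP / (|SZ||SP|), giving 18.462°.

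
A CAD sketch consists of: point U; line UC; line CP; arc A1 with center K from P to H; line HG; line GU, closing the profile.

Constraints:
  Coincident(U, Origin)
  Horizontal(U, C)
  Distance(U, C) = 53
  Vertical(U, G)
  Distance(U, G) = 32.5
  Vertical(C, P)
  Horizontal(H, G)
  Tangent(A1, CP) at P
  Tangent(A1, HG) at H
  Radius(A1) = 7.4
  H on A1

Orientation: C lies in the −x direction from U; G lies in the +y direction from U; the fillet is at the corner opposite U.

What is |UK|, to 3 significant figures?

52.1

UG is vertical with |UG| = 32.5 and G on the +y side, so G = (0.00, 32.5). The virtual corner opposite U is at (-53.0, 32.5). The tangent condition forces KP to be normal to CP and the tangent condition forces KH to be normal to HG, with radius 7.4, so the center K sits 7.4 in from both sides at K = (-45.6, 25.1). Then |UK| = |K − U| = 52.1.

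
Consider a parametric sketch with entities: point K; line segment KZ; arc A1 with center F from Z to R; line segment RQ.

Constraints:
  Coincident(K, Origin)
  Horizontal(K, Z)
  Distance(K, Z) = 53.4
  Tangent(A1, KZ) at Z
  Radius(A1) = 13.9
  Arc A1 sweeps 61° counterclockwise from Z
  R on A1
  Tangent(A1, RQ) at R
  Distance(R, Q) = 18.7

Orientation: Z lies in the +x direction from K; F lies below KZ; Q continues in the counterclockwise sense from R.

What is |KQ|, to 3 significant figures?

39.9

On A1, Z sits at bearing 90° from F; a 61° counterclockwise sweep puts R at bearing 151°, so R = F + 13.9·(cos 151°, sin 151°) = (41.2, -7.16). A1 meets RQ tangentially, so FR is at right angles to RQ, so RQ runs along (−sin 151°, cos 151°); with |RQ| = 18.7, Q = (32.2, -23.5). Then |KQ| = |Q − K| = 39.9.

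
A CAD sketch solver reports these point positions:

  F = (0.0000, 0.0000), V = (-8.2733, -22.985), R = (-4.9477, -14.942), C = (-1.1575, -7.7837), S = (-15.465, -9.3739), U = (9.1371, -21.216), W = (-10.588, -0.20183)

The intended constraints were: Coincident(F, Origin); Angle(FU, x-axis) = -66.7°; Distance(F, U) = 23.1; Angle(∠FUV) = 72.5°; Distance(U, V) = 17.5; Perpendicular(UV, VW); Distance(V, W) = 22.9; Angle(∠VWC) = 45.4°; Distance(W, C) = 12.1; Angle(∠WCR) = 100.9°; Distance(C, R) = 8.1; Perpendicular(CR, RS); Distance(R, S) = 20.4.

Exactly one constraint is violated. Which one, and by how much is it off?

Distance(R, S) = 20.4 — off by 8.50.

F = (0.00, 0.00) ✓; FU at -66.70° ✓; |FU| = 23.10 ✓; ∠FUV = 72.50° ✓; |UV| = 17.50 ✓; ∠(UV, VW) = 90.00° ✓; |VW| = 22.90 ✓; ∠VWC = 45.40° ✓; |WC| = 12.10 ✓; ∠WCR = 100.9° ✓; |CR| = 8.100 ✓; ∠(CR, RS) = 90.00° ✓; |RS| = 11.90 ✗.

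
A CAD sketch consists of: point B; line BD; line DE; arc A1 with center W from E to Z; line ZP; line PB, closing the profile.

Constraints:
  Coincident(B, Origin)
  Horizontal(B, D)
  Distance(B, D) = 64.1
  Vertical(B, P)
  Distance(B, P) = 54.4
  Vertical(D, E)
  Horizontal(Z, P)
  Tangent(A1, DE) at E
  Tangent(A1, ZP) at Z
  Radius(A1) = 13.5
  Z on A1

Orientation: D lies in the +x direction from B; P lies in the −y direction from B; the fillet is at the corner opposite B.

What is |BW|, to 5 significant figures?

65.063

B is at the origin; BD is horizontal with |BD| = 64.1 and D on the +x side, so D = (64.100, 0.0000). B and P share the same x with |BP| = 54.4 and P on the −y side, so P = (0.0000, -54.400). The virtual corner opposite B is at (64.100, -54.400). Tangency of A1 to DE means the radius WE is perpendicular to DE and since A1 is tangent to ZP there, WZ ⟂ ZP, with radius 13.5, so the center W sits 13.5 in from both sides at W = (50.600, -40.900). Then |BW| = |W − B| = 65.063.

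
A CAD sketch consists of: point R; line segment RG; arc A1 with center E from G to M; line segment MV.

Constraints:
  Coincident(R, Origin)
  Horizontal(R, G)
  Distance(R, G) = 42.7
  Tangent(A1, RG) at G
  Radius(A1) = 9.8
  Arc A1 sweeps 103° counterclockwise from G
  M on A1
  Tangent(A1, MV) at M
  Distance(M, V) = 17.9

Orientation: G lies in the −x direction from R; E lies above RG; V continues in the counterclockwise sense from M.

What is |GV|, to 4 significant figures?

29.96

R is at the origin; R and G share the same y with |RG| = 42.7 and G on the −x side, so G = (-42.70, 0.000). The tangent condition forces EG to be normal to RG, so E = G + (0, 9.8) = (-42.70, 9.800). On A1, G sits at bearing -90° from E; a 103° counterclockwise sweep puts M at bearing 13°, so M = E + 9.8·(cos 13°, sin 13°) = (-33.15, 12.00). The tangent condition forces EM to be normal to MV, so MV runs along (−sin 13°, cos 13°); with |MV| = 17.9, V = (-37.18, 29.45). Then |GV| = |V − G| = 29.96.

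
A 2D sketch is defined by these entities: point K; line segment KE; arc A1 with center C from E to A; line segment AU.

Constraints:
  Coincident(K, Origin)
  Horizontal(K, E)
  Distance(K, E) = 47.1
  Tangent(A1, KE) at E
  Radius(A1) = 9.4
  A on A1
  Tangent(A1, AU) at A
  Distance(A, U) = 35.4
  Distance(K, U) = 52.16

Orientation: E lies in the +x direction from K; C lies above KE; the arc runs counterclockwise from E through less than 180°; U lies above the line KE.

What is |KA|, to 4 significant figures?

56.35

K is at the origin; KE is horizontal with |KE| = 47.1 and E on the +x side, so E = (47.10, 0.000). The tangent condition forces CE to be normal to KE, so C = E + (0, 9.4) = (47.10, 9.400). Since CA ⟂ AU (tangency), |CU| = √(9.4² + 35.4²) = 36.63 regardless of where A sits on A1. So U lies on both circle(K, 52.16) and circle(C, 36.63); the above-KE intersection is U = (30.72, 42.16). A is the foot of the tangent from U: A = (54.15, 15.62).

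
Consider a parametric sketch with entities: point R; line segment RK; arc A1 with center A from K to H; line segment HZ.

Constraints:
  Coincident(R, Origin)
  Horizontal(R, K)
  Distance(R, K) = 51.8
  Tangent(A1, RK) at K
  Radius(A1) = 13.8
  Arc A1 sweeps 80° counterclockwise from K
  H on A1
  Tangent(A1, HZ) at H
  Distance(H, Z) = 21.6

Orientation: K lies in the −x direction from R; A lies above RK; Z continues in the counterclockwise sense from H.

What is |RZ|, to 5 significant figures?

47.488

R is at the origin; R and K share the same y with |RK| = 51.8 and K on the −x side, so K = (-51.800, 0.0000). Since A1 is tangent to RK there, AK ⟂ RK, so A = K + (0, 13.8) = (-51.800, 13.800). On A1, K sits at bearing -90° from A; an 80° counterclockwise sweep puts H at bearing -10°, so H = A + 13.8·(cos -10°, sin -10°) = (-38.210, 11.404). Tangency of A1 to HZ means the radius AH is perpendicular to HZ, so HZ runs along (−sin -10°, cos -10°); with |HZ| = 21.6, Z = (-34.459, 32.676). Then |RZ| = |Z − R| = 47.488.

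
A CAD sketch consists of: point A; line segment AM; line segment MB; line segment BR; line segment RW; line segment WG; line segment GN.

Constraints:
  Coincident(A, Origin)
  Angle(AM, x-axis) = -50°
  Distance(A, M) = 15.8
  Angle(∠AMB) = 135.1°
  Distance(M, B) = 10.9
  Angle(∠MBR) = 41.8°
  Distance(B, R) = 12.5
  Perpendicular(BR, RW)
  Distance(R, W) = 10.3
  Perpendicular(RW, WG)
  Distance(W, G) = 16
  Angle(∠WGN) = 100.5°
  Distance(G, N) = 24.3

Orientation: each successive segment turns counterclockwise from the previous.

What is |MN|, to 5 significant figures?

26.321

A is at the origin; AM runs at -50.0° with length 15.8, so M = (10.156, -12.104). ∠AMB = 135.1° gives MB at -5.1000° from the x-axis; with |MB| = 10.9, B = (21.013, -13.072). ∠MBR = 41.8° gives BR at 133.10° from the x-axis; with |BR| = 12.5, R = (12.472, -3.9454). BR is perpendicular to RW, so RW runs at -136.90°; with |RW| = 10.3, W = (4.9513, -10.983). RW is perpendicular to WG, so WG runs at -46.900°; with |WG| = 16.0, G = (15.884, -22.666). ∠WGN = 100.5° gives GN at 32.600° from the x-axis; with |GN| = 24.3, N = (36.355, -9.5736). Then |MN| = |N − M| = 26.321.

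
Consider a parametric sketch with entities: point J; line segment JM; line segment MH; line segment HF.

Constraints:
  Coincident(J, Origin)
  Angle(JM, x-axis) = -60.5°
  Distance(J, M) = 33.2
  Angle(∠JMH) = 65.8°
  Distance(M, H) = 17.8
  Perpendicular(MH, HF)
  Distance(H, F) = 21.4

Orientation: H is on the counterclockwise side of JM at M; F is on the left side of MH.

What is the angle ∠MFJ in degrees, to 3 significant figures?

115°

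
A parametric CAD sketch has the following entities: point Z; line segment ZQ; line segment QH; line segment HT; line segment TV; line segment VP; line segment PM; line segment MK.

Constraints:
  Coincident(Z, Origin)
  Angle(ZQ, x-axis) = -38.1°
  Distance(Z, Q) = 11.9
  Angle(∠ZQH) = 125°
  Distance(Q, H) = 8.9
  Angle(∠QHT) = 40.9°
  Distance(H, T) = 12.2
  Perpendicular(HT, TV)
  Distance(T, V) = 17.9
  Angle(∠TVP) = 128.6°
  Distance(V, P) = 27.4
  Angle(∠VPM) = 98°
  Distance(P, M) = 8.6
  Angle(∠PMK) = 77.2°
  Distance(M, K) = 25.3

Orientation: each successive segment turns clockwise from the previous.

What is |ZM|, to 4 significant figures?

42.68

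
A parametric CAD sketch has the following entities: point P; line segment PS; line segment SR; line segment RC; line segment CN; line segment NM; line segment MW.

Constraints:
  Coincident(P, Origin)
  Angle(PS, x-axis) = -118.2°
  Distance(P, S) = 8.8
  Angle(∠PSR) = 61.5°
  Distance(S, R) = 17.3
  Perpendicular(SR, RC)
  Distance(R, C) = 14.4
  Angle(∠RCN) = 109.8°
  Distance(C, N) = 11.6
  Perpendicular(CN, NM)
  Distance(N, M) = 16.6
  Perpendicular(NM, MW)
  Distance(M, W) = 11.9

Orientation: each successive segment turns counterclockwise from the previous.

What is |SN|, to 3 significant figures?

19.4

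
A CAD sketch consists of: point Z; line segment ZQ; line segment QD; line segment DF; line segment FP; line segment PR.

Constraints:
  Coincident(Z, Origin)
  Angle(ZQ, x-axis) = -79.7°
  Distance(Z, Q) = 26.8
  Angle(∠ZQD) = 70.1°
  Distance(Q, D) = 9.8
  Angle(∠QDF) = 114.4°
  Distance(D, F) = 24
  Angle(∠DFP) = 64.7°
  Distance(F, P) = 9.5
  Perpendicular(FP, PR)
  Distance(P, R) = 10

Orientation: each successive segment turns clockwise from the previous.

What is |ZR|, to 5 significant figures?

13.549

∠DFP = 64.7° gives FP at -10.500° from the x-axis; with |FP| = 9.5, P = (-1.6606, -3.2613). FP is perpendicular to PR, so PR runs at -100.50°; with |PR| = 10.0, R = (-3.4830, -13.094). Then |ZR| = |R − Z| = 13.549.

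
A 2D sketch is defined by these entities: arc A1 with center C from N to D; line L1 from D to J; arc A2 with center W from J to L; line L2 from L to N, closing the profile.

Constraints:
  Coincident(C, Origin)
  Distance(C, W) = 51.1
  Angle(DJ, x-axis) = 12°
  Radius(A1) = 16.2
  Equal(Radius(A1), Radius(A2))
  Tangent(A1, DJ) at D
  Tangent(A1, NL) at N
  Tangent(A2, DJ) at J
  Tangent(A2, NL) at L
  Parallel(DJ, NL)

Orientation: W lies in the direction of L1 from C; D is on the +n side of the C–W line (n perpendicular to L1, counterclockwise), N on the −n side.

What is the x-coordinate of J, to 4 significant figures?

46.62

The slot axis is L1's direction at 12.0°, so u = (cos 12.0°, sin 12.0°) = (0.9781, 0.2079) and n = (−sin 12.0°, cos 12.0°) = (-0.2079, 0.9781). C is at the origin and W lies 51.1 along u from C, so W = 51.1·u = (49.98, 10.62). Tangency of A1 to both parallel lines with radius 16.2 puts D and N at C ± 16.2·n: D = (-3.368, 15.85), N = (3.368, -15.85). Equal radii place J and L the same way about W: J = W + 16.2·n = (46.62, 26.47), L = W − 16.2·n = (53.35, -5.222). So J.x = 46.62.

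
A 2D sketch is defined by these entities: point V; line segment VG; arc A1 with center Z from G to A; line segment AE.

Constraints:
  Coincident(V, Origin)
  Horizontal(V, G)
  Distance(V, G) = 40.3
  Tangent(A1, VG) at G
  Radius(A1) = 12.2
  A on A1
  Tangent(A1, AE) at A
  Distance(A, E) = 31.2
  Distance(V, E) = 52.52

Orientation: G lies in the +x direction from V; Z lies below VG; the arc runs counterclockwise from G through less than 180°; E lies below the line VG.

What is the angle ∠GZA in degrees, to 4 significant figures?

91.73°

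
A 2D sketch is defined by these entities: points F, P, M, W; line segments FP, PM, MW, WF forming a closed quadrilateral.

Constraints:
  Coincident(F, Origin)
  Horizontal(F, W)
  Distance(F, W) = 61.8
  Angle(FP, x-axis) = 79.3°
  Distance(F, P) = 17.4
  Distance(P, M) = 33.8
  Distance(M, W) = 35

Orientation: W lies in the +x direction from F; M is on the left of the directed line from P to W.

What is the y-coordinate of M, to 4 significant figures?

23.99

F is at the origin; FW is horizontal with |FW| = 61.8 and W in +x, so W = (61.8, 0). FP runs at 79.3° with |FP| = 17.4, so P = (3.231, 17.10). M is determined by |PM| = 33.8 and |MW| = 35.0 together: it lies at the intersection of circle(P, 33.8) and circle(W, 35.0). With |PW| = 61.01, the foot of the radical line on PW is 29.83 from P and the perpendicular offset is √(33.8² − 29.83²) = 15.89. Taking the left-of-PW solution: M = (36.32, 23.99).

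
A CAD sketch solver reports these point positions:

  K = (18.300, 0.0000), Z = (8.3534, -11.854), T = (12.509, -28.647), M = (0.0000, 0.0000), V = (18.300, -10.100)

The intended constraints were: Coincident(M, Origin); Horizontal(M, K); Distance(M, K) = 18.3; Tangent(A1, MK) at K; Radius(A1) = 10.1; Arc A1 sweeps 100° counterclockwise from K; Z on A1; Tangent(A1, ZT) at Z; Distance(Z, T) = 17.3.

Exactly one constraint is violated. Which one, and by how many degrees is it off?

Tangent(A1, ZT) at Z — off by 3.90°.

M = (0.00, 0.00) ✓; M.y = 0.00, K.y = 0.00 ✓; |MK| = 18.30 ✓; ∠(VK, KM) = 90.00° ✓; |VK| = 10.10 ✓; bearing(V→Z) − bearing(V→K) = 100.0° ✓; |VZ| = 10.10 ✓; ∠(VZ, ZT) = 86.10° ✗; |ZT| = 17.30 ✓.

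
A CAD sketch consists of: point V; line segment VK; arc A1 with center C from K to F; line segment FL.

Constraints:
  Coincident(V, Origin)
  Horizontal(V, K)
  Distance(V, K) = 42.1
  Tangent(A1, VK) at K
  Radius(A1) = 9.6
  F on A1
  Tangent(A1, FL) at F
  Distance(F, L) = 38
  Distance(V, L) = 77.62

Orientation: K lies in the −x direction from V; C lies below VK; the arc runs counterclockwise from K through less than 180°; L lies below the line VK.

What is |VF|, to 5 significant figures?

51.204

Checks: |CF| = 9.600 ✓; ∠(CF, FL) = 90.00° ✓; |FL| = 38.00 ✓; |VL| = 77.62 ✓.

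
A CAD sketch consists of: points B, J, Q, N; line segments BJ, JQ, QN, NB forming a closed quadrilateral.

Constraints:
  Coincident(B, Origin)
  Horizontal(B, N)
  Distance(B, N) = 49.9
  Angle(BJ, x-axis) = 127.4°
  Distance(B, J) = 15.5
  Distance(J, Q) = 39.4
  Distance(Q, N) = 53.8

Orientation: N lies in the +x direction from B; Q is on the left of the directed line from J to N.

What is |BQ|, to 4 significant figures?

45.17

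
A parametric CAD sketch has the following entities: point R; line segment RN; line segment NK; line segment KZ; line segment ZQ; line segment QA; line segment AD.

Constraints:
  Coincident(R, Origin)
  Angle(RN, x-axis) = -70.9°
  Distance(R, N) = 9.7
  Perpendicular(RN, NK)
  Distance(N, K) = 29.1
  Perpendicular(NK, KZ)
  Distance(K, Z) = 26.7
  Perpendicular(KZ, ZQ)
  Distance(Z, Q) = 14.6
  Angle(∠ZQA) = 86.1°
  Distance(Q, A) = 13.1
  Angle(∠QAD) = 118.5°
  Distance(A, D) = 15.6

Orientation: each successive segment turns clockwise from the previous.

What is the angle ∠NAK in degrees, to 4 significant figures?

93.64°

KZ is perpendicular to ZQ, so ZQ runs at 19.10°; with |ZQ| = 14.6, Q = (-19.26, 11.32). ∠ZQA = 86.1° gives QA at -74.80° from the x-axis; with |QA| = 13.1, A = (-15.83, -1.322). Then cos ∠NAK = AN·AK / (|AN||AK|), giving 93.64°.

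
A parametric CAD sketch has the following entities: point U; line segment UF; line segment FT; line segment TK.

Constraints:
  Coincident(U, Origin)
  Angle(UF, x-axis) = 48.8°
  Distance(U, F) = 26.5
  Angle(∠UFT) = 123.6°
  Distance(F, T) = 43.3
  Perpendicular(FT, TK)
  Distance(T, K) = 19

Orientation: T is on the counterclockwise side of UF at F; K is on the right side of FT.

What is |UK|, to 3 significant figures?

71.0

U is at the origin; UF runs at 48.8° with length 26.5, so F = 26.5·(cos 48.8°, sin 48.8°) = (17.5, 19.9). ∠UFT = 123.6°, so FT runs at 48.8° + (180° − 123.6°) = 105° from the x-axis; with |FT| = 43.3, T = F + 43.3·(cos 105°, sin 105°) = (6.10, 61.7). FT is perpendicular to TK; with |TK| = 19.0 on the right of FT, K = T + 19.0·(0.965, 0.262) = (24.4, 66.7). Then |UK| = |K − U| = 71.0.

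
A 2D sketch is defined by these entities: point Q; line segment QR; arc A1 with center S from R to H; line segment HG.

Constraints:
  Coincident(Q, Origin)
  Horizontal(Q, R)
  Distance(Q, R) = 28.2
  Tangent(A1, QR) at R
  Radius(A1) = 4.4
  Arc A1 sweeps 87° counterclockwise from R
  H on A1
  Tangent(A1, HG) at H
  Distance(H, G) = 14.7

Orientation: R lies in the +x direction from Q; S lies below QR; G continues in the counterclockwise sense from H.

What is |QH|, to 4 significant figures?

24.17

The tangent condition forces SR to be normal to QR, so S = R + (0, -4.4) = (28.20, -4.400). On A1, R sits at bearing 90° from S; an 87° counterclockwise sweep puts H at bearing 177°, so H = S + 4.4·(cos 177°, sin 177°) = (23.81, -4.170). Then |QH| = |H − Q| = 24.17.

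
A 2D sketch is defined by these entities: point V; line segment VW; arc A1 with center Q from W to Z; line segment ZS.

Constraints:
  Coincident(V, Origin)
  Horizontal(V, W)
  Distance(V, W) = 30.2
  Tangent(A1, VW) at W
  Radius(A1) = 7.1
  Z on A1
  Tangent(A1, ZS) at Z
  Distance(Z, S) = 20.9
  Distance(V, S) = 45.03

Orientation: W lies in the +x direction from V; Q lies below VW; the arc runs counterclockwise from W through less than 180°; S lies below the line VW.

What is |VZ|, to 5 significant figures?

26.354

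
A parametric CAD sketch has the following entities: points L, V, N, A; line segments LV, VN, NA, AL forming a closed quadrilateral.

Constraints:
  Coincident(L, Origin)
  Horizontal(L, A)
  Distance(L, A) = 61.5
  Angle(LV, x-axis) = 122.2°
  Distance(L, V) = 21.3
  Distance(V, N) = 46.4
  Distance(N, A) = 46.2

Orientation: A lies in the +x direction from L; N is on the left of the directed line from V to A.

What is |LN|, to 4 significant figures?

47.46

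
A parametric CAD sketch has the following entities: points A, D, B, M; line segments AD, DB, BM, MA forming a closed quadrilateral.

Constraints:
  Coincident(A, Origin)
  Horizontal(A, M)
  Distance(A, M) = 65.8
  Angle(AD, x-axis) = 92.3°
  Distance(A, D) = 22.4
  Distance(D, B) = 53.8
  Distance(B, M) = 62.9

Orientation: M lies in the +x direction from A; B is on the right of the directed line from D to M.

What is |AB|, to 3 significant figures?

32.0

Checks: |DB| = 53.80 ✓; |BM| = 62.90 ✓.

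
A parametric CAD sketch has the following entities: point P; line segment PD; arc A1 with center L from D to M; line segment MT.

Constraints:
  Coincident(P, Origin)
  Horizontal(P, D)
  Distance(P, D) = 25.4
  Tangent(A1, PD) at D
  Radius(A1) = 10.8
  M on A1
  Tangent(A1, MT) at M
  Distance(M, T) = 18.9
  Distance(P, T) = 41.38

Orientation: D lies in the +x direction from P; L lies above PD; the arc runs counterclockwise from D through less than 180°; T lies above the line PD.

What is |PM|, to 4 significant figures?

38.35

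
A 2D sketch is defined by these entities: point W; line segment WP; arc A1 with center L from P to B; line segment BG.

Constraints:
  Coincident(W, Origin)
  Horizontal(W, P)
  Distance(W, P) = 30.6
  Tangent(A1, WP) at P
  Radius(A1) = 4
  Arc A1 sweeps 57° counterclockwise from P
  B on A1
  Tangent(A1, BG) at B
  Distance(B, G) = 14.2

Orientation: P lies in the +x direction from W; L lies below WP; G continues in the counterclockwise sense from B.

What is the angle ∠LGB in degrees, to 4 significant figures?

15.73°

W is at the origin; W and P share the same y with |WP| = 30.6 and P on the +x side, so P = (30.60, 0.000). The tangent condition forces LP to be normal to WP, so L = P + (0, -4) = (30.60, -4.000). On A1, P sits at bearing 90° from L; a 57° counterclockwise sweep puts B at bearing 147°, so B = L + 4.0·(cos 147°, sin 147°) = (27.25, -1.821). Since A1 is tangent to BG there, LB ⟂ BG, so BG runs along (−sin 147°, cos 147°); with |BG| = 14.2, G = (19.51, -13.73). Then cos ∠LGB = GL·GB / (|GL||GB|), giving 15.73°.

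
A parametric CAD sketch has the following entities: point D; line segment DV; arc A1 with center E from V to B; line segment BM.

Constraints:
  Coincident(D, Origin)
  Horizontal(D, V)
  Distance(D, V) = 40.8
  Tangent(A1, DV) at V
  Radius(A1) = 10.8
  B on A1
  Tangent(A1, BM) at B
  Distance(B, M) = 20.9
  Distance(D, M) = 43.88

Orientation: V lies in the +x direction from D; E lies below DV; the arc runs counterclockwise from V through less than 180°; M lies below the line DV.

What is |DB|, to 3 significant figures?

31.9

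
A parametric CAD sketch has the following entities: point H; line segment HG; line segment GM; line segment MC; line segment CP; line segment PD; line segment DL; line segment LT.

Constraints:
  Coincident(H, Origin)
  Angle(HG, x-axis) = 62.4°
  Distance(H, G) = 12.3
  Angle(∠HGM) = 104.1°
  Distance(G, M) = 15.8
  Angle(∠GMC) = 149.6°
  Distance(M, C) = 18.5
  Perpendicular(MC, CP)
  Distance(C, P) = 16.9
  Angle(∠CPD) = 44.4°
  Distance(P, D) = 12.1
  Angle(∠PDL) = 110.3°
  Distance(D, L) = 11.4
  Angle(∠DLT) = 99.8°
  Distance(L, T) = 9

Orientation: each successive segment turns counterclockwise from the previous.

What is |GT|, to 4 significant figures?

37.98

H is at the origin; HG runs at 62.4° with length 12.3, so G = (5.699, 10.90). ∠HGM = 104.1° gives GM at 138.3° from the x-axis; with |GM| = 15.8, M = (-6.098, 21.41). ∠GMC = 149.6° gives MC at 168.7° from the x-axis; with |MC| = 18.5, C = (-24.24, 25.04). MC ⟂ CP, so CP runs at -101.3°; with |CP| = 16.9, P = (-27.55, 8.464). ∠CPD = 44.4° gives PD at 34.30° from the x-axis; with |PD| = 12.1, D = (-17.56, 15.28). ∠PDL = 110.3° gives DL at 104.0° from the x-axis; with |DL| = 11.4, L = (-20.31, 26.34). ∠DLT = 99.8° gives LT at -175.8° from the x-axis; with |LT| = 9.0, T = (-29.29, 25.68). Then |GT| = |T − G| = 37.98.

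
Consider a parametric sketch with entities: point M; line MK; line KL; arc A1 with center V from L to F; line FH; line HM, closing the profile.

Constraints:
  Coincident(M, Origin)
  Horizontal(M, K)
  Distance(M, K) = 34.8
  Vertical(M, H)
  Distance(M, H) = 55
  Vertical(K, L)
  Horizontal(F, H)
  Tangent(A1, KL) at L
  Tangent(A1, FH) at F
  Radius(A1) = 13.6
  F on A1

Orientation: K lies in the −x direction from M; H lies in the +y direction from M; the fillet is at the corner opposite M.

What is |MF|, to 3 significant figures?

58.9

The virtual corner opposite M is at (-34.8, 55.0). Tangency of A1 to KL means the radius VL is perpendicular to KL and since A1 is tangent to FH there, VF ⟂ FH, with radius 13.6, so the center V sits 13.6 in from both sides at V = (-21.2, 41.4). That places the tangent points at L = (-34.8, 41.4) on KL and F = (-21.2, 55.0) on FH. Then |MF| = |F − M| = 58.9.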